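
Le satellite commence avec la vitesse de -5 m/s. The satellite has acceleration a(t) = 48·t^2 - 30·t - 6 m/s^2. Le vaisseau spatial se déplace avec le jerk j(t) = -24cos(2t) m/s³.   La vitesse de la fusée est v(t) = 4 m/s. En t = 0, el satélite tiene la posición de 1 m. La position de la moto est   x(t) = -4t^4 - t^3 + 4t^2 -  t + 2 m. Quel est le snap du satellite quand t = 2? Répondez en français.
Nous devons dériver notre équation de l'accélération a(t) = 48·t^2 - 30·t - 6 2 fois. En prenant d/dt de a(t), nous trouvons j(t) = 96·t - 30. La dérivée du jerk donne le snap: s(t) = 96. En utilisant s(t) = 96 et en substituant t = 2, nous trouvons s = 96.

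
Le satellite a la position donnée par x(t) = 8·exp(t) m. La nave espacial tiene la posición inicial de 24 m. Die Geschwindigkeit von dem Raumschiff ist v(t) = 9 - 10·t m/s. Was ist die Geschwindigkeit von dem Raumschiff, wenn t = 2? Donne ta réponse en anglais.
Using v(t) = 9 - 10·t and substituting t = 2, we find v = -11.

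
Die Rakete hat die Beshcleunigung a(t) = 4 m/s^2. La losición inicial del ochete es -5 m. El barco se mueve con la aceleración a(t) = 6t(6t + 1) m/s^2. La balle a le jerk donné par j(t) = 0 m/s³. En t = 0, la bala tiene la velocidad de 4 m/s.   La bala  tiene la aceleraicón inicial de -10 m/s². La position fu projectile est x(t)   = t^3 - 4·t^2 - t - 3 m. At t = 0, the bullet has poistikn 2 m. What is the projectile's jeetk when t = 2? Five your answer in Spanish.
Debemos derivar nuestra ecuación de la posición x(t) = t^3 - 4·t^2 - t - 3 3 veces. Derivando la posición, obtenemos la velocidad: v(t) = 3·t^2 - 8·t - 1. Tomando d/dt de v(t), encontramos a(t) = 6·t - 8. Derivando la aceleración, obtenemos la sacudida: j(t) = 6. De la ecuación de la sacudida j(t) = 6, sustituimos t = 2 para obtener j = 6.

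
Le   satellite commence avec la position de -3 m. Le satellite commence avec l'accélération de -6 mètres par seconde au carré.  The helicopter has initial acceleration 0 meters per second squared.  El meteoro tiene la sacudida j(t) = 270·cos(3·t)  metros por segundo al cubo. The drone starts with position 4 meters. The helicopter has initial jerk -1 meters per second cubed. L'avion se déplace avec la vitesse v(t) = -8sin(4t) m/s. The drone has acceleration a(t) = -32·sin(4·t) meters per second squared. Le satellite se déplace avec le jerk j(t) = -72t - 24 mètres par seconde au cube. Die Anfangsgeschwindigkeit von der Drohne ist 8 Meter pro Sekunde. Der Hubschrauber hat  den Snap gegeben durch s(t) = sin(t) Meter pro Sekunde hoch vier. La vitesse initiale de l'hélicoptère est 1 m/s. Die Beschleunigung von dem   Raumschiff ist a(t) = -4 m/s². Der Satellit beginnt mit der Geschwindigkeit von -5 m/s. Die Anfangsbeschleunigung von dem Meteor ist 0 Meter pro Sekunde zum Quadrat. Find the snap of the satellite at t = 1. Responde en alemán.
Wir müssen unsere Gleichung für den Ruck j(t) = -72·t - 24 1-mal ableiten. Durch Ableiten von dem Ruck erhalten wir den Snap: s(t) = -72. Mit s(t) = -72 und Einsetzen von t = 1, finden wir s = -72.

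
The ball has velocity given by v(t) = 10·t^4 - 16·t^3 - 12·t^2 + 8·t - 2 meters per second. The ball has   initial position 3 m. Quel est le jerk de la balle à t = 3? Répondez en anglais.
Starting from velocity v(t) = 10·t^4 - 16·t^3 - 12·t^2 + 8·t - 2, we take 2 derivatives. Differentiating velocity, we get acceleration: a(t) = 40·t^3 - 48·t^2 - 24·t + 8. The derivative of acceleration gives jerk: j(t) = 120·t^2 - 96·t - 24. We have jerk j(t) = 120·t^2 - 96·t - 24. Substituting t = 3: j(3) = 768.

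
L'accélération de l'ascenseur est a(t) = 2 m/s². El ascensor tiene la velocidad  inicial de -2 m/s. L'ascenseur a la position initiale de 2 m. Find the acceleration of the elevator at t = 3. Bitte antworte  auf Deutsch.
Wir haben die Beschleunigung a(t) = 2. Durch Einsetzen von t = 3: a(3) = 2.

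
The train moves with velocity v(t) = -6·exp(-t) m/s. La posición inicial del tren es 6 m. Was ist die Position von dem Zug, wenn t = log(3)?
Wir müssen unsere Gleichung für die Geschwindigkeit v(t) = -6·exp(-t) 1-mal integrieren. Die Stammfunktion von der Geschwindigkeit, mit x(0) = 6, ergibt die Position: x(t) = 6·exp(-t). Wir haben die Position x(t) = 6·exp(-t). Durch Einsetzen von t = log(3): x(log(3)) = 2.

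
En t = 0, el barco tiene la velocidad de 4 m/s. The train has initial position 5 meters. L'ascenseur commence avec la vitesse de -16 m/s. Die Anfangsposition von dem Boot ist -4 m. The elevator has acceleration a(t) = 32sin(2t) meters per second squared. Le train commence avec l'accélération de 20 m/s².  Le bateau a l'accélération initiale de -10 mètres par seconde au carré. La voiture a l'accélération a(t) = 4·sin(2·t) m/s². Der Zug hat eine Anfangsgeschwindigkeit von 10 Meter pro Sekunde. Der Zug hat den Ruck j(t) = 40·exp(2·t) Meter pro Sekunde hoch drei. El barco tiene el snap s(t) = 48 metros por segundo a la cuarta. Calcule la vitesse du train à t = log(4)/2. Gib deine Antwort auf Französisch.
Nous devons intégrer notre équation du jerk j(t) = 40·exp(2·t) 2 fois. En intégrant le jerk et en utilisant la condition initiale a(0) = 20, nous obtenons a(t) = 20·exp(2·t). En prenant ∫a(t)dt et en appliquant v(0) = 10, nous trouvons v(t) = 10·exp(2·t). De l'équation de la vitesse v(t) = 10·exp(2·t), nous substituons t = log(4)/2 pour obtenir v = 40.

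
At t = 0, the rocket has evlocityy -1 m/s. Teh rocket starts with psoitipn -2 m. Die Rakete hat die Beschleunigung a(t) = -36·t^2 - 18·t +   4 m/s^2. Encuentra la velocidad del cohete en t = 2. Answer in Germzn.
Ausgehend von der Beschleunigung a(t) = -36·t^2 - 18·t + 4, nehmen wir 1 Integral. Mit ∫a(t)dt und Anwendung von v(0) = -1, finden wir v(t) = -12·t^3 - 9·t^2 + 4·t - 1. Aus der Gleichung für die Geschwindigkeit v(t) = -12·t^3 - 9·t^2 + 4·t - 1, setzen wir t = 2 ein und erhalten v = -125.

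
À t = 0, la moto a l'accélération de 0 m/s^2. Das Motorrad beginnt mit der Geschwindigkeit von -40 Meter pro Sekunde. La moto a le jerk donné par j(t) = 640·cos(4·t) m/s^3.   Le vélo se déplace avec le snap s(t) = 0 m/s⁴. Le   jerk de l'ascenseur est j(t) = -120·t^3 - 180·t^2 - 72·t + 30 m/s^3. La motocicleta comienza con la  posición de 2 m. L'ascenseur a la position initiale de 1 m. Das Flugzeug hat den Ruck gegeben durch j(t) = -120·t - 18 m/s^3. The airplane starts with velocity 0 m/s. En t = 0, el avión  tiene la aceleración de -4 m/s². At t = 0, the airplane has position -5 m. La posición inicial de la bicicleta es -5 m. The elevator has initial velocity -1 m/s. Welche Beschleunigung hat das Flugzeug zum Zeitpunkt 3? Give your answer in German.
Ausgehend von dem Ruck j(t) = -120·t - 18, nehmen wir 1 Stammfunktion. Mit ∫j(t)dt und Anwendung von a(0) = -4, finden wir a(t) = -60·t^2 - 18·t - 4. Aus der Gleichung für die Beschleunigung a(t) = -60·t^2 - 18·t - 4, setzen wir t = 3 ein und erhalten a = -598.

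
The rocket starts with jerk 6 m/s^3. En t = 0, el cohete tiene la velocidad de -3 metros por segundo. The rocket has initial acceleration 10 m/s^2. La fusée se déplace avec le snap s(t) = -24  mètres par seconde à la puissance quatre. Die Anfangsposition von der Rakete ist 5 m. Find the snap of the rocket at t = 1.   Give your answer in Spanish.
De la ecuación del snap s(t) = -24, sustituimos t = 1 para obtener s = -24.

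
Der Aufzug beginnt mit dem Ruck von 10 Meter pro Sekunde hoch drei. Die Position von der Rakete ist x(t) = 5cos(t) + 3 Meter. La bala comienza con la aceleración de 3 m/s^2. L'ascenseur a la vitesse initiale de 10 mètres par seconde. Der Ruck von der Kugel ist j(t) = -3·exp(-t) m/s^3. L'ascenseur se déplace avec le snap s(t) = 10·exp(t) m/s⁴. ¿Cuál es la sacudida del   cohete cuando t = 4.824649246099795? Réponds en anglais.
To solve this, we need to take 3 derivatives of our position equation x(t) = 5·cos(t) + 3. The derivative of position gives velocity: v(t) = -5·sin(t). The derivative of velocity gives acceleration: a(t) = -5·cos(t). Taking d/dt of a(t), we find j(t) = 5·sin(t). Using j(t) = 5·sin(t) and substituting t = 4.824649246099795, we find j = -4.96852715538701.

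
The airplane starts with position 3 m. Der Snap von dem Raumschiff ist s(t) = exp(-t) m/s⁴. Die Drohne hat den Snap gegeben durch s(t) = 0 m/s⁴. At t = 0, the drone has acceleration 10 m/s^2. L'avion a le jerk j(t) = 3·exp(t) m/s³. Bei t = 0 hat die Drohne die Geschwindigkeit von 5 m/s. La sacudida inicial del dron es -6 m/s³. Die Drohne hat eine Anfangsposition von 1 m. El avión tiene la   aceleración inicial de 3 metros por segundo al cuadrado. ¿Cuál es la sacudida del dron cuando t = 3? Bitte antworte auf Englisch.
Starting from snap s(t) = 0, we take 1 antiderivative. The antiderivative of snap is jerk. Using j(0) = -6, we get j(t) = -6. We have jerk j(t) = -6. Substituting t = 3: j(3) = -6.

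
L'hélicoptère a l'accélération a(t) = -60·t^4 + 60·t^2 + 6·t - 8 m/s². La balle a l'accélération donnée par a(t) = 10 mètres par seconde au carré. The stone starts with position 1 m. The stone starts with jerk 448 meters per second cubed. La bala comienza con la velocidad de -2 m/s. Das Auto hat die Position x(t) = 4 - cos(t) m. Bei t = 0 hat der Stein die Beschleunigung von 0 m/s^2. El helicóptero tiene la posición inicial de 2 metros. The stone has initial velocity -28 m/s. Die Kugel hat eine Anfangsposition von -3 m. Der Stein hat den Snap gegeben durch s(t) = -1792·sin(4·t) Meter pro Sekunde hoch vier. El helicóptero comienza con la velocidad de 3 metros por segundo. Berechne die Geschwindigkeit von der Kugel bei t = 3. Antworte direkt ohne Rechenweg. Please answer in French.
La vitesse à t = 3 est v = 28.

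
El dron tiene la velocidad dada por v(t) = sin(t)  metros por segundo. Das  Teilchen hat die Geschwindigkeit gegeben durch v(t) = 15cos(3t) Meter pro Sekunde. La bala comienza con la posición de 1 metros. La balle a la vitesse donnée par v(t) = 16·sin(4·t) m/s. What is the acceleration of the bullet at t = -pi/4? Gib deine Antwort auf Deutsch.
Um dies zu lösen, müssen wir 1 Ableitung unserer Gleichung für die Geschwindigkeit v(t) = 16·sin(4·t) nehmen. Mit d/dt von v(t) finden wir a(t) = 64·cos(4·t). Aus der Gleichung für die Beschleunigung a(t) = 64·cos(4·t), setzen wir t = -pi/4 ein und erhalten a = -64.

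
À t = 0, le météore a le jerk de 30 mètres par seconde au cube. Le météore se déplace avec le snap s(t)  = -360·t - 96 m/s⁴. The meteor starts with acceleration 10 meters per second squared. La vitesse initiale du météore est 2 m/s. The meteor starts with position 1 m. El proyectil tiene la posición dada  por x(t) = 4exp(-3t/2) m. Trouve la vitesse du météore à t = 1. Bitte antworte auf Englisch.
Starting from snap s(t) = -360·t - 96, we take 3 antiderivatives. The integral of snap is jerk. Using j(0) = 30, we get j(t) = -180·t^2 - 96·t + 30. Integrating jerk and using the initial condition a(0) = 10, we get a(t) = -60·t^3 - 48·t^2 + 30·t + 10. The integral of acceleration, with v(0) = 2, gives velocity: v(t) = -15·t^4 - 16·t^3 + 15·t^2 + 10·t + 2. We have velocity v(t) = -15·t^4 - 16·t^3 + 15·t^2 + 10·t + 2. Substituting t = 1: v(1) = -4.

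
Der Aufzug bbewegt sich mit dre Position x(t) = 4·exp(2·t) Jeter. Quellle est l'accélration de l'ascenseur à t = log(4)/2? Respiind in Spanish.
Para resolver esto, necesitamos tomar 2 derivadas de nuestra ecuación de la posición x(t) = 4·exp(2·t). Derivando la posición, obtenemos la velocidad: v(t) = 8·exp(2·t). Derivando la velocidad, obtenemos la aceleración: a(t) = 16·exp(2·t). De la ecuación de la aceleración a(t) = 16·exp(2·t), sustituimos t = log(4)/2 para obtener a = 64.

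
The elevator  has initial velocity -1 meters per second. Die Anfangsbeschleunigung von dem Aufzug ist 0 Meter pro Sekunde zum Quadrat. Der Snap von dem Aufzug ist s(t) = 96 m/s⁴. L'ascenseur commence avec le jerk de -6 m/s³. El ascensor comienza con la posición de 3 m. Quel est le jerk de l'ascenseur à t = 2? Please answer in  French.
Nous devons intégrer notre équation du snap s(t) = 96 1 fois. En prenant ∫s(t)dt et en appliquant j(0) = -6, nous trouvons j(t) = 96·t - 6. Nous avons le jerk j(t) = 96·t - 6. En substituant t = 2: j(2) = 186.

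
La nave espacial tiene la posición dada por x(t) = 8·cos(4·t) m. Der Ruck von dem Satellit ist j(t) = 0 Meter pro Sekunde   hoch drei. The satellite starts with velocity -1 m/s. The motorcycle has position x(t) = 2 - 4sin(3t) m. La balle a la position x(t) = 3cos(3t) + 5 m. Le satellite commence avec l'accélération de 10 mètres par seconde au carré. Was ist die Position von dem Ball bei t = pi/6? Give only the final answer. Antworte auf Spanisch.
En t = pi/6, x = 5.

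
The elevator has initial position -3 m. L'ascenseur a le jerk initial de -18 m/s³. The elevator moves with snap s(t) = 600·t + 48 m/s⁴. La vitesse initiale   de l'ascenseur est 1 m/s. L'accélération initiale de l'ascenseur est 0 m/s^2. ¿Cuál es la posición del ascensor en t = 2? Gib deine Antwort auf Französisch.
Nous devons intégrer notre équation du snap s(t) = 600·t + 48 4 fois. En intégrant le snap et en utilisant la condition initiale j(0) = -18, nous obtenons j(t) = 300·t^2 + 48·t - 18. L'intégrale du jerk, avec a(0) = 0, donne l'accélération: a(t) = 2·t·(50·t^2 + 12·t - 9). En prenant ∫a(t)dt et en appliquant v(0) = 1, nous trouvons v(t) = 25·t^4 + 8·t^3 - 9·t^2 + 1. En prenant ∫v(t)dt et en appliquant x(0) = -3, nous trouvons x(t) = 5·t^5 + 2·t^4 - 3·t^3 + t - 3. En utilisant x(t) = 5·t^5 + 2·t^4 - 3·t^3 + t - 3 et en substituant t = 2, nous trouvons x = 167.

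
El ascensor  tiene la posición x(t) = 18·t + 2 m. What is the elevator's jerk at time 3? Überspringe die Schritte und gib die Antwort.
The jerk at t = 3 is j = 0.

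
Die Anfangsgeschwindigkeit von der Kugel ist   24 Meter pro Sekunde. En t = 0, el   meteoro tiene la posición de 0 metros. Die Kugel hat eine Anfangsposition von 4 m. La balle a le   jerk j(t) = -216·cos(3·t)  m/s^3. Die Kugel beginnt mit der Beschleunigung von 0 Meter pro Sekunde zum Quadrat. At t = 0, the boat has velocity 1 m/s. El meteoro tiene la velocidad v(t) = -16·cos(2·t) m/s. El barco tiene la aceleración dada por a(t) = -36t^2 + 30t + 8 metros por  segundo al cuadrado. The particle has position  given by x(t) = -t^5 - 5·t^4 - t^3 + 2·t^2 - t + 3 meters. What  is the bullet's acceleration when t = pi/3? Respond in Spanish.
Debemos encontrar la integral de nuestra ecuación de la sacudida j(t) = -216·cos(3·t) 1 vez. La integral de la sacudida, con a(0) = 0, da la aceleración: a(t) = -72·sin(3·t). Usando a(t) = -72·sin(3·t) y sustituyendo t = pi/3, encontramos a = 0.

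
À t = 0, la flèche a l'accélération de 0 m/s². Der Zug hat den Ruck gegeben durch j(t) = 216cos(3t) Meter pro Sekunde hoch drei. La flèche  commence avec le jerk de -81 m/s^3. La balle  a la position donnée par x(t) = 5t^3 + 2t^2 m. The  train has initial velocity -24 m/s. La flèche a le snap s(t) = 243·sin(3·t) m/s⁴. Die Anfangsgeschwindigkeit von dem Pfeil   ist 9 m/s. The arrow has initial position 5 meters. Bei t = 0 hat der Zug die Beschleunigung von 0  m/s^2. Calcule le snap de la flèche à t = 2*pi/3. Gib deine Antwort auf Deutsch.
Aus der Gleichung für den Snap s(t) = 243·sin(3·t), setzen wir t = 2*pi/3 ein und erhalten s = 0.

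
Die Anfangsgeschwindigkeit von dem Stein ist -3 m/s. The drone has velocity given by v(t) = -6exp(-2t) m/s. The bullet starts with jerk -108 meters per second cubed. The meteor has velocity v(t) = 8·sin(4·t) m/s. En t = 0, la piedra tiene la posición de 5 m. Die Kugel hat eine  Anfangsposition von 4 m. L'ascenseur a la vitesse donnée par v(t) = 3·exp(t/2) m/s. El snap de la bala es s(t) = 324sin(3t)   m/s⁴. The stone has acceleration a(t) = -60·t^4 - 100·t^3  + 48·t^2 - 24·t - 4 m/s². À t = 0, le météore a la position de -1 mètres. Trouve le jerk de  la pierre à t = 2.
Pour résoudre ceci, nous devons prendre 1 dérivée de notre équation de l'accélération a(t) = -60·t^4 - 100·t^3 + 48·t^2 - 24·t - 4. En prenant d/dt de a(t), nous trouvons j(t) = -240·t^3 - 300·t^2 + 96·t - 24. Nous avons le jerk j(t) = -240·t^3 - 300·t^2 + 96·t - 24. En substituant t = 2: j(2) = -2952.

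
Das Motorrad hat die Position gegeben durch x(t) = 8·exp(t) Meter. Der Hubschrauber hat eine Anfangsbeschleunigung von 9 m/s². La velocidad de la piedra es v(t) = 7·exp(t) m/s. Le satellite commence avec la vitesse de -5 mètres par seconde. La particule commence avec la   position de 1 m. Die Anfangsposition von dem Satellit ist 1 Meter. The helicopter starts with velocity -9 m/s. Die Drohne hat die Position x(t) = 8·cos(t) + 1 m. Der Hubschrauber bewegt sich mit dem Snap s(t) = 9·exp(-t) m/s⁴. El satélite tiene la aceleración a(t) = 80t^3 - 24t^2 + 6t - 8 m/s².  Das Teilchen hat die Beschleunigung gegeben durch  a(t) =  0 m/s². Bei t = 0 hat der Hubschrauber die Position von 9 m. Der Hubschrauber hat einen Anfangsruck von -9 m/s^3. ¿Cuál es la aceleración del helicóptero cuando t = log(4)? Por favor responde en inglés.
To find the answer, we compute 2 integrals of s(t) = 9·exp(-t). The antiderivative of snap is jerk. Using j(0) = -9, we get j(t) = -9·exp(-t). Integrating jerk and using the initial condition a(0) = 9, we get a(t) = 9·exp(-t). Using a(t) = 9·exp(-t) and substituting t = log(4), we find a = 9/4.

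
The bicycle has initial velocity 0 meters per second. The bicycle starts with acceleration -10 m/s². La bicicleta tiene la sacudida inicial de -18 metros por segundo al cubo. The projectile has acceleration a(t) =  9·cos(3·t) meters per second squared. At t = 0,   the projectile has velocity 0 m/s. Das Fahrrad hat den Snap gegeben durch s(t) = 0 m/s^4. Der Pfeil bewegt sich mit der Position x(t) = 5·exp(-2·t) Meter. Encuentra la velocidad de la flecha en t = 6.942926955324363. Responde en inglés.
To solve this, we need to take 1 derivative of our position equation x(t) = 5·exp(-2·t). Taking d/dt of x(t), we find v(t) = -10·exp(-2·t). From the given velocity equation v(t) = -10·exp(-2·t), we substitute t = 6.942926955324363 to get v = -0.00000932073734939079.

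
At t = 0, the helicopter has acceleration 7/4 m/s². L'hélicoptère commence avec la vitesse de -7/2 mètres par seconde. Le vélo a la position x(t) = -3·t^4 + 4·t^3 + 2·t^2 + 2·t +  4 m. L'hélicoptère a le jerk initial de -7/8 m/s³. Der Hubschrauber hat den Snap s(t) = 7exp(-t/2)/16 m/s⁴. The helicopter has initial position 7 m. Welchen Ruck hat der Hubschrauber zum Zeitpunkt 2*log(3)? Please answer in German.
Wir müssen das Integral unserer Gleichung für den Snap s(t) = 7·exp(-t/2)/16 1-mal finden. Mit ∫s(t)dt und Anwendung von j(0) = -7/8, finden wir j(t) = -7·exp(-t/2)/8. Mit j(t) = -7·exp(-t/2)/8 und Einsetzen von t = 2*log(3), finden wir j = -7/24.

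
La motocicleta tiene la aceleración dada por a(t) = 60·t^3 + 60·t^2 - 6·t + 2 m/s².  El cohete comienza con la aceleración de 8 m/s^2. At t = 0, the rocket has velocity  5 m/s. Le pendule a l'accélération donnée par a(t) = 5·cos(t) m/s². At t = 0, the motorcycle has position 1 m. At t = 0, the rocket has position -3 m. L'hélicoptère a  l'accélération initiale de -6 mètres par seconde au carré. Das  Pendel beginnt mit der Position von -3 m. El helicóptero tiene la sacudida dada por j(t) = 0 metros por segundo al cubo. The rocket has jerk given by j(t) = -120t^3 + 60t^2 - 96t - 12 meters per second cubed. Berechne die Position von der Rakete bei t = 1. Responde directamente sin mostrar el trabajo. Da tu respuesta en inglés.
The position at t = 1 is x = 0.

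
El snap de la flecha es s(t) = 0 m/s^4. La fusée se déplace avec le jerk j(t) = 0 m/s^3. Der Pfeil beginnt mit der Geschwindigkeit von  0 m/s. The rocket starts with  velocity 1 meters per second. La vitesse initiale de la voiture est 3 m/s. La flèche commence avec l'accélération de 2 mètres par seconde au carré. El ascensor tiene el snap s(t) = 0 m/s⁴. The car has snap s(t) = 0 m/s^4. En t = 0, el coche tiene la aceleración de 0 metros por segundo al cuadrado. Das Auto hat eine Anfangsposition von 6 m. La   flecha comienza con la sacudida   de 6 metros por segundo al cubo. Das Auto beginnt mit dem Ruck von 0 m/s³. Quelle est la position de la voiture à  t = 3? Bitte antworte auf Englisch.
We need to integrate our snap equation s(t) = 0 4 times. Taking ∫s(t)dt and applying j(0) = 0, we find j(t) = 0. The antiderivative of jerk is acceleration. Using a(0) = 0, we get a(t) = 0. The antiderivative of acceleration, with v(0) = 3, gives velocity: v(t) = 3. The antiderivative of velocity is position. Using x(0) = 6, we get x(t) = 3·t + 6. Using x(t) = 3·t + 6 and substituting t = 3, we find x = 15.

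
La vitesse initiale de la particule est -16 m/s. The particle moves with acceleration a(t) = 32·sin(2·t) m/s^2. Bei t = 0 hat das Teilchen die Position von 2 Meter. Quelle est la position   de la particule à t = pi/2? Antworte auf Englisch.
To solve this, we need to take 2 antiderivatives of our acceleration equation a(t) = 32·sin(2·t). Finding the integral of a(t) and using v(0) = -16: v(t) = -16·cos(2·t). The integral of velocity is position. Using x(0) = 2, we get x(t) = 2 - 8·sin(2·t). Using x(t) = 2 - 8·sin(2·t) and substituting t = pi/2, we find x = 2.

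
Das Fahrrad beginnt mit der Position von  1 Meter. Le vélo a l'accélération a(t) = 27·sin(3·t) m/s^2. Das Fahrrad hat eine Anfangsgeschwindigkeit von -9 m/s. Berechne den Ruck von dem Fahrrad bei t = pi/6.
Ausgehend von der Beschleunigung a(t) = 27·sin(3·t), nehmen wir 1 Ableitung. Mit d/dt von a(t) finden wir j(t) = 81·cos(3·t). Aus der Gleichung für den Ruck j(t) = 81·cos(3·t), setzen wir t = pi/6 ein und erhalten j = 0.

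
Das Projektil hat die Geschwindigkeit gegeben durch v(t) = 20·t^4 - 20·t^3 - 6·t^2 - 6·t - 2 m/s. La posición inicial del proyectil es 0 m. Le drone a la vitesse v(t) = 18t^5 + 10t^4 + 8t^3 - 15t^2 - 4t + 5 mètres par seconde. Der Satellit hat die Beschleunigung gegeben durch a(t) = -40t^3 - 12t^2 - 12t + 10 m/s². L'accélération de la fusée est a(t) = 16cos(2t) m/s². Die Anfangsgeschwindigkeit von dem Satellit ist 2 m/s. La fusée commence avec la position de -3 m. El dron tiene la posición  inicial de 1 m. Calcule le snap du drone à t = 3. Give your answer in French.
Pour résoudre ceci, nous devons prendre 3 dérivées de notre équation de la vitesse v(t) = 18·t^5 + 10·t^4 + 8·t^3 - 15·t^2 - 4·t + 5. En prenant d/dt de v(t), nous trouvons a(t) = 90·t^4 + 40·t^3 + 24·t^2 - 30·t - 4. En dérivant l'accélération, nous obtenons le jerk: j(t) = 360·t^3 + 120·t^2 + 48·t - 30. En prenant d/dt de j(t), nous trouvons s(t) = 1080·t^2 + 240·t + 48. En utilisant s(t) = 1080·t^2 + 240·t + 48 et en substituant t = 3, nous trouvons s = 10488.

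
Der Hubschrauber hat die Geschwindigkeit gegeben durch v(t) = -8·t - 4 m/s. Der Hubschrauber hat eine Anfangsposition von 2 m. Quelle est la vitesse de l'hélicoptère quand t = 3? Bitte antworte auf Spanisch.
Tenemos la velocidad v(t) = -8·t - 4. Sustituyendo t = 3: v(3) = -28.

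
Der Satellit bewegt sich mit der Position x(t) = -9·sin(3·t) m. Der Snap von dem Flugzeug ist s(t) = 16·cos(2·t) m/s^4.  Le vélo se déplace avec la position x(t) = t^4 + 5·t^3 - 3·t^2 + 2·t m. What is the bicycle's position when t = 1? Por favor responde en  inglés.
Using x(t) = t^4 + 5·t^3 - 3·t^2 + 2·t and substituting t = 1, we find x = 5.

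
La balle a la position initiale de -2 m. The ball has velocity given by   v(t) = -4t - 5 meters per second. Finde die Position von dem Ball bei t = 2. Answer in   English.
Starting from velocity v(t) = -4·t - 5, we take 1 integral. The antiderivative of velocity, with x(0) = -2, gives position: x(t) = -2·t^2 - 5·t - 2. From the given position equation x(t) = -2·t^2 - 5·t - 2, we substitute t = 2 to get x = -20.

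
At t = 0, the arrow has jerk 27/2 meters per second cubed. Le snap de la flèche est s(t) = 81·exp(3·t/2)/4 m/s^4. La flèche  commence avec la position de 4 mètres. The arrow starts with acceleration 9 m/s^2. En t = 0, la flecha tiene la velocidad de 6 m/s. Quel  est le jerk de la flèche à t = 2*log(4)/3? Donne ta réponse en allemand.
Wir müssen die Stammfunktion unserer Gleichung für den Snap s(t) = 81·exp(3·t/2)/4 1-mal finden. Das Integral von dem Snap ist der Ruck. Mit j(0) = 27/2 erhalten wir j(t) = 27·exp(3·t/2)/2. Wir haben den Ruck j(t) = 27·exp(3·t/2)/2. Durch Einsetzen von t = 2*log(4)/3: j(2*log(4)/3) = 54.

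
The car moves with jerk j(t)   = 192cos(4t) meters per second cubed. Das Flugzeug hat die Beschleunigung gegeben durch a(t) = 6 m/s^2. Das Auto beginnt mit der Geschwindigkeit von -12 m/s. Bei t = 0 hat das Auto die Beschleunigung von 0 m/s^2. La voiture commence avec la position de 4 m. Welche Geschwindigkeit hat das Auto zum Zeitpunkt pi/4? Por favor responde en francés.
Nous devons intégrer notre équation du jerk j(t) = 192·cos(4·t) 2 fois. La primitive du jerk est l'accélération. En utilisant a(0) = 0, nous obtenons a(t) = 48·sin(4·t). L'intégrale de l'accélération, avec v(0) = -12, donne la vitesse: v(t) = -12·cos(4·t). De l'équation de la vitesse v(t) = -12·cos(4·t), nous substituons t = pi/4 pour obtenir v = 12.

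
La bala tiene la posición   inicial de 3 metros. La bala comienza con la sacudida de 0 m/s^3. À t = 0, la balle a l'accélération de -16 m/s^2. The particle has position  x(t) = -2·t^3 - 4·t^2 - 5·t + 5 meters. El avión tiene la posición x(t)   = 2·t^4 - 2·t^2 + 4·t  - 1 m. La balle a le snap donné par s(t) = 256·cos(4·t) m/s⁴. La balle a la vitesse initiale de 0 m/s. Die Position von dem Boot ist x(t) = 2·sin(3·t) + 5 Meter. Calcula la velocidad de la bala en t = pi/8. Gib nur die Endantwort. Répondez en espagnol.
La velocidad en t = pi/8 es v = -4.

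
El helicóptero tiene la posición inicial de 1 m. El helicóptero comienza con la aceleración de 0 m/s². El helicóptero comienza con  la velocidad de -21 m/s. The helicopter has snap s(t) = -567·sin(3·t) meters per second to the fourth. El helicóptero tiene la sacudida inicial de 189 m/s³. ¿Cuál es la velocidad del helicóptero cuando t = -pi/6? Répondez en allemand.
Wir müssen die Stammfunktion unserer Gleichung für den Snap s(t) = -567·sin(3·t) 3-mal finden. Die Stammfunktion von dem Snap ist der Ruck. Mit j(0) = 189 erhalten wir j(t) = 189·cos(3·t). Die Stammfunktion von dem Ruck ist die Beschleunigung. Mit a(0) = 0 erhalten wir a(t) = 63·sin(3·t). Mit ∫a(t)dt und Anwendung von v(0) = -21, finden wir v(t) = -21·cos(3·t). Aus der Gleichung für die Geschwindigkeit v(t) = -21·cos(3·t), setzen wir t = -pi/6 ein und erhalten v = 0.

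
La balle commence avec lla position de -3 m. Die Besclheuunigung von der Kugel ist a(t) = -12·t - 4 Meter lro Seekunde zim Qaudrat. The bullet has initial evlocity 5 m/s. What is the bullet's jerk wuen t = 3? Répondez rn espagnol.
Partiendo de la aceleración a(t) = -12·t - 4, tomamos 1 derivada. Derivando la aceleración, obtenemos la sacudida: j(t) = -12. De la ecuación de la sacudida j(t) = -12, sustituimos t = 3 para obtener j = -12.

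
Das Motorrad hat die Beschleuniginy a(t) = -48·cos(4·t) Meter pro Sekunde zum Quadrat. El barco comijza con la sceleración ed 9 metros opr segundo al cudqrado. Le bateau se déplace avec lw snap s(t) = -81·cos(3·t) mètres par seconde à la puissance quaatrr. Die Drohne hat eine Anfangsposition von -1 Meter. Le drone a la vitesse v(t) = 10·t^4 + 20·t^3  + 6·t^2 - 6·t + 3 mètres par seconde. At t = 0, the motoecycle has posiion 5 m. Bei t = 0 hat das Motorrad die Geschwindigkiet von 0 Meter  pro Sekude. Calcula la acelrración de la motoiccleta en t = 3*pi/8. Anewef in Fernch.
De l'équation de l'accélération a(t) = -48·cos(4·t), nous substituons t = 3*pi/8 pour obtenir a = 0.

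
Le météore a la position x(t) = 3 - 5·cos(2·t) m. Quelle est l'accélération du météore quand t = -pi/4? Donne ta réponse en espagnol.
Partiendo de la posición x(t) = 3 - 5·cos(2·t), tomamos 2 derivadas. Derivando la posición, obtenemos la velocidad: v(t) = 10·sin(2·t). Derivando la velocidad, obtenemos la aceleración: a(t) = 20·cos(2·t). De la ecuación de la aceleración a(t) = 20·cos(2·t), sustituimos t = -pi/4 para obtener a = 0.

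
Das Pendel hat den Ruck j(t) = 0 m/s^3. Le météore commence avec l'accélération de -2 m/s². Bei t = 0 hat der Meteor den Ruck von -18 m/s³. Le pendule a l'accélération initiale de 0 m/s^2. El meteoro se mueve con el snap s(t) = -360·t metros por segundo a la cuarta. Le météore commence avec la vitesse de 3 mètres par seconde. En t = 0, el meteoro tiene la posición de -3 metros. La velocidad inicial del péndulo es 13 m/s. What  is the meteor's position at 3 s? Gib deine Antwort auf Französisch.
Pour résoudre ceci, nous devons prendre 4 intégrales de notre équation du snap s(t) = -360·t. L'intégrale du snap est le jerk. En utilisant j(0) = -18, nous obtenons j(t) = -180·t^2 - 18. L'intégrale du jerk, avec a(0) = -2, donne l'accélération: a(t) = -60·t^3 - 18·t - 2. En prenant ∫a(t)dt et en appliquant v(0) = 3, nous trouvons v(t) = -15·t^4 - 9·t^2 - 2·t + 3. En intégrant la vitesse et en utilisant la condition initiale x(0) = -3, nous obtenons x(t) = -3·t^5 - 3·t^3 - t^2 + 3·t - 3. De l'équation de la position x(t) = -3·t^5 - 3·t^3 - t^2 + 3·t - 3, nous substituons t = 3 pour obtenir x = -813.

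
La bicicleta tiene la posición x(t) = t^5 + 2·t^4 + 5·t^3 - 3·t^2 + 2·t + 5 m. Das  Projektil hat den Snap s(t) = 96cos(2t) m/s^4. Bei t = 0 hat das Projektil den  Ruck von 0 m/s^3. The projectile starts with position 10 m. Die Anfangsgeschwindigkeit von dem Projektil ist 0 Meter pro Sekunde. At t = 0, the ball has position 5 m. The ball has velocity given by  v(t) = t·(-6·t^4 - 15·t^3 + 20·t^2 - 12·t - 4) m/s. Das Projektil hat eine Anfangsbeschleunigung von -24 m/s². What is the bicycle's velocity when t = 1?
To solve this, we need to take 1 derivative of our position equation x(t) = t^5 + 2·t^4 + 5·t^3 - 3·t^2 + 2·t + 5. The derivative of position gives velocity: v(t) = 5·t^4 + 8·t^3 + 15·t^2 - 6·t + 2. Using v(t) = 5·t^4 + 8·t^3 + 15·t^2 - 6·t + 2 and substituting t = 1, we find v = 24.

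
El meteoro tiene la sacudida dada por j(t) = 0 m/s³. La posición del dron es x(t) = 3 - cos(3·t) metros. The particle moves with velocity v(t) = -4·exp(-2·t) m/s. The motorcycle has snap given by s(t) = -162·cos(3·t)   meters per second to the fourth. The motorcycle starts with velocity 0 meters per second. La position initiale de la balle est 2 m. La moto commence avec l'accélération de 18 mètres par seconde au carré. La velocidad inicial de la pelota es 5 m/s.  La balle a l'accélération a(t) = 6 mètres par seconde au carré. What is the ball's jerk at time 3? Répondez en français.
Nous devons dériver notre équation de l'accélération a(t) = 6 1 fois. En dérivant l'accélération, nous obtenons le jerk: j(t) = 0. De l'équation du jerk j(t) = 0, nous substituons t = 3 pour obtenir j = 0.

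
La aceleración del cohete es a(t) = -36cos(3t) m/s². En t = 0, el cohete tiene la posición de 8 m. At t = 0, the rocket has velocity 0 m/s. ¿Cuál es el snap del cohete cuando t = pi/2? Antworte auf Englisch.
Starting from acceleration a(t) = -36·cos(3·t), we take 2 derivatives. The derivative of acceleration gives jerk: j(t) = 108·sin(3·t). The derivative of jerk gives snap: s(t) = 324·cos(3·t). From the given snap equation s(t) = 324·cos(3·t), we substitute t = pi/2 to get s = 0.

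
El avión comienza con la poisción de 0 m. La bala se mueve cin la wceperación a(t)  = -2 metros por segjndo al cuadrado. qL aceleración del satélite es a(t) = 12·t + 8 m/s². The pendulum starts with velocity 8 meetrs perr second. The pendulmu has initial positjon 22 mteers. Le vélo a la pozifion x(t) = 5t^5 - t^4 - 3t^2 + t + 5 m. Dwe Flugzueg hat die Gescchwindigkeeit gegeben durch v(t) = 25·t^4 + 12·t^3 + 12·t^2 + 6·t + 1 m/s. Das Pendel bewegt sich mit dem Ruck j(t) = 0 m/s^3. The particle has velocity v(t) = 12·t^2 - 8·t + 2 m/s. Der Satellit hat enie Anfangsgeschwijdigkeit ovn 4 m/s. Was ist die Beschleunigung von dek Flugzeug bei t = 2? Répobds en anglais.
To solve this, we need to take 1 derivative of our velocity equation v(t) = 25·t^4 + 12·t^3 + 12·t^2 + 6·t + 1. The derivative of velocity gives acceleration: a(t) = 100·t^3 + 36·t^2 + 24·t + 6. From the given acceleration equation a(t) = 100·t^3 + 36·t^2 + 24·t + 6, we substitute t = 2 to get a = 998.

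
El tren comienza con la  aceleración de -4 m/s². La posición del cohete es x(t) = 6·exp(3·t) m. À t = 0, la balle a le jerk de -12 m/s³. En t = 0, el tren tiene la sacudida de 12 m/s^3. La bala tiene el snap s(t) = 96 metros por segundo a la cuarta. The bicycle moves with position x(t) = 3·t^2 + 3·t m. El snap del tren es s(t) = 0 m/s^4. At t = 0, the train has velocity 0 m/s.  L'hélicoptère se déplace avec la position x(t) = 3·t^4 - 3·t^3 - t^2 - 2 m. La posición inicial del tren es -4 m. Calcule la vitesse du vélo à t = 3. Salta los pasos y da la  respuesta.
La réponse est 21.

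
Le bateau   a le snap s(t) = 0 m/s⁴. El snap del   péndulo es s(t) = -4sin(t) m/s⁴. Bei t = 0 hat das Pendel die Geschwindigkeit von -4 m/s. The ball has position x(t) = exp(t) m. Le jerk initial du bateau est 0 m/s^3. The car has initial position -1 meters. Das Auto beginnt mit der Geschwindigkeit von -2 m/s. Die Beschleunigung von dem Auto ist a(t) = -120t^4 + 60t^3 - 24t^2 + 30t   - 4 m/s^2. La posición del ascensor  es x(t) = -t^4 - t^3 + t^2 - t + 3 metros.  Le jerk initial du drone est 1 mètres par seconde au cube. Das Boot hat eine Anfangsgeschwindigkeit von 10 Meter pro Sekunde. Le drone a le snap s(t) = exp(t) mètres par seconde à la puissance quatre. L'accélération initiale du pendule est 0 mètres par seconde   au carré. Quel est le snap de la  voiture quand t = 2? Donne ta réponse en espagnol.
Partiendo de la aceleración a(t) = -120·t^4 + 60·t^3 - 24·t^2 + 30·t - 4, tomamos 2 derivadas. Derivando la aceleración, obtenemos la sacudida: j(t) = -480·t^3 + 180·t^2 - 48·t + 30. La derivada de la sacudida da el snap: s(t) = -1440·t^2 + 360·t - 48. De la ecuación del snap s(t) = -1440·t^2 + 360·t - 48, sustituimos t = 2 para obtener s = -5088.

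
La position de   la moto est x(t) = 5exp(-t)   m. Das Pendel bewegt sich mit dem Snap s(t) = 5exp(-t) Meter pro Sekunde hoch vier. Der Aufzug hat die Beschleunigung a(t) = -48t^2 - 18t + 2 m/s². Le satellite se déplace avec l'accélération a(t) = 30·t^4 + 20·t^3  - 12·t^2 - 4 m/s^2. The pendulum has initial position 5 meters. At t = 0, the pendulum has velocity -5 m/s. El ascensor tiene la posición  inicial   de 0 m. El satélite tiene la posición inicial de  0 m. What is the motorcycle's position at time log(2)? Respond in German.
Wir haben die Position x(t) = 5·exp(-t). Durch Einsetzen von t = log(2): x(log(2)) = 5/2.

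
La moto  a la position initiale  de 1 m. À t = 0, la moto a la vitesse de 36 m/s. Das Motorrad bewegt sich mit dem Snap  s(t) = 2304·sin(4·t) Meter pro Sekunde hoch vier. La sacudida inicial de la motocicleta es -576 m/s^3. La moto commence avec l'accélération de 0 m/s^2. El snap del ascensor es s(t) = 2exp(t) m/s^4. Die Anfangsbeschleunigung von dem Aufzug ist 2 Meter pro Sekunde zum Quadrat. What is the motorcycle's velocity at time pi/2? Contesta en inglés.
To solve this, we need to take 3 antiderivatives of our snap equation s(t) = 2304·sin(4·t). Integrating snap and using the initial condition j(0) = -576, we get j(t) = -576·cos(4·t). Taking ∫j(t)dt and applying a(0) = 0, we find a(t) = -144·sin(4·t). Finding the integral of a(t) and using v(0) = 36: v(t) = 36·cos(4·t). From the given velocity equation v(t) = 36·cos(4·t), we substitute t = pi/2 to get v = 36.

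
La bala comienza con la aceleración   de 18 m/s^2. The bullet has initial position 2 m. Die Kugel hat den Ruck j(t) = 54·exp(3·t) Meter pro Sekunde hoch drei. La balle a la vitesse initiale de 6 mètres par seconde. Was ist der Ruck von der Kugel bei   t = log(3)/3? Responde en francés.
Nous avons le jerk j(t) = 54·exp(3·t). En substituant t = log(3)/3: j(log(3)/3) = 162.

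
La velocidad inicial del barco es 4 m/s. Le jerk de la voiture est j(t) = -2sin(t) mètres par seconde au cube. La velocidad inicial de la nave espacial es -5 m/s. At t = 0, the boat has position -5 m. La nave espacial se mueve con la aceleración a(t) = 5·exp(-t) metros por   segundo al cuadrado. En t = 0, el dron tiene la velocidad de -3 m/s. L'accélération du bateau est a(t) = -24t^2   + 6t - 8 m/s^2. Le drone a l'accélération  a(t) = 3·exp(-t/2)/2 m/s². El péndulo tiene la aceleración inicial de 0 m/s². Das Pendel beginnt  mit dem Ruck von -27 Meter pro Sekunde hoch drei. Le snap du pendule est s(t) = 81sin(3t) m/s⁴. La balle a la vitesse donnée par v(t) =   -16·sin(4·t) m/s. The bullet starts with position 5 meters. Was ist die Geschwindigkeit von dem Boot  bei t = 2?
Wir müssen unsere Gleichung für die Beschleunigung a(t) = -24·t^2 + 6·t - 8 1-mal integrieren. Die Stammfunktion von der Beschleunigung, mit v(0) = 4, ergibt die Geschwindigkeit: v(t) = -8·t^3 + 3·t^2 - 8·t + 4. Aus der Gleichung für die Geschwindigkeit v(t) = -8·t^3 + 3·t^2 - 8·t + 4, setzen wir t = 2 ein und erhalten v = -64.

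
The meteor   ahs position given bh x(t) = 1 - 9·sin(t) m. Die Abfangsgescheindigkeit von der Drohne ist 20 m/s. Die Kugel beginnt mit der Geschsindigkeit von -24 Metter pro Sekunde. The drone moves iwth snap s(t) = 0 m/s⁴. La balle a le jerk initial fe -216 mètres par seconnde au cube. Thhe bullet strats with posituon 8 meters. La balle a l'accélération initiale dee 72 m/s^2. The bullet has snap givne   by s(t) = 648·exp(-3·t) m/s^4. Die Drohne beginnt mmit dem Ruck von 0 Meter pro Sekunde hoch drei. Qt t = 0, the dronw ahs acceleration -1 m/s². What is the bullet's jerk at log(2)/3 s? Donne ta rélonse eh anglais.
To solve this, we need to take 1 antiderivative of our snap equation s(t) = 648·exp(-3·t). Finding the antiderivative of s(t) and using j(0) = -216: j(t) = -216·exp(-3·t). Using j(t) = -216·exp(-3·t) and substituting t = log(2)/3, we find j = -108.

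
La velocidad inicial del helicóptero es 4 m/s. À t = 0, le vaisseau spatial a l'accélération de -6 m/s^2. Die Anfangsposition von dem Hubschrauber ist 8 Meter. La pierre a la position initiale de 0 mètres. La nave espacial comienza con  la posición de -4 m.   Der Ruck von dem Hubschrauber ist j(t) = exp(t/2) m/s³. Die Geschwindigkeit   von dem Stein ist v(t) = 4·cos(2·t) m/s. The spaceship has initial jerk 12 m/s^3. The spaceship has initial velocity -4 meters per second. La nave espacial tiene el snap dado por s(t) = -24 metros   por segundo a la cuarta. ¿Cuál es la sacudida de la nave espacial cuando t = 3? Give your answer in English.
To solve this, we need to take 1 integral of our snap equation s(t) = -24. The integral of snap, with j(0) = 12, gives jerk: j(t) = 12 - 24·t. We have jerk j(t) = 12 - 24·t. Substituting t = 3: j(3) = -60.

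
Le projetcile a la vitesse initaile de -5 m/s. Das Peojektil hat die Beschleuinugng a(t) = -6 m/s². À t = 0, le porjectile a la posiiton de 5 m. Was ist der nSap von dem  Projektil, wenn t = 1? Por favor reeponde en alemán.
Ausgehend von der Beschleunigung a(t) = -6, nehmen wir 2 Ableitungen. Durch Ableiten von der Beschleunigung erhalten wir den Ruck: j(t) = 0. Mit d/dt von j(t) finden wir s(t) = 0. Mit s(t) = 0 und Einsetzen von t = 1, finden wir s = 0.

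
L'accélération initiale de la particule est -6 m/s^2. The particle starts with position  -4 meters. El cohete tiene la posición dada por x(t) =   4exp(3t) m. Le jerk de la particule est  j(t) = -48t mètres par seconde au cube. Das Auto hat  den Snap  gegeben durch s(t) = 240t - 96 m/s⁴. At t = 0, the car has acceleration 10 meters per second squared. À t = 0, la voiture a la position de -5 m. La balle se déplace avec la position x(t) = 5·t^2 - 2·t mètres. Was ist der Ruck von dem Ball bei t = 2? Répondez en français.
Nous devons dériver notre équation de la position x(t) = 5·t^2 - 2·t 3 fois. En dérivant la position, nous obtenons la vitesse: v(t) = 10·t - 2. En dérivant la vitesse, nous obtenons l'accélération: a(t) = 10. La dérivée de l'accélération donne le jerk: j(t) = 0. De l'équation du jerk j(t) = 0, nous substituons t = 2 pour obtenir j = 0.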